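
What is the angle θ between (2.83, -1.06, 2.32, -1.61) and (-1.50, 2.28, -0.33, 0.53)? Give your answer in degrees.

With u = (2.83, -1.06, 2.32, -1.61), v = (-1.50, 2.28, -0.33, 0.53):
u·v = 2.83·(-1.5) + (-1.06)·2.28 + 2.32·(-0.33) + (-1.61)·0.53 = (-4.245) + (-2.4168) + (-0.7656) + (-0.8533) = -8.2807.
|u| = √(2.83² + (-1.06)² + 2.32² + (-1.61)²) = √(8.0089 + 1.1236 + 5.3824 + 2.5921) = √17.107, |v| = √((-1.5)² + 2.28² + (-0.33)² + 0.53²) = √(2.25 + 5.1984 + 0.1089 + 0.2809) = √7.8382.
cos θ = (u·v)/(|u||v|) = -8.2807/(√17.107·√7.8382) ≈ -0.715109
θ = arccos(-0.715109) ≈ 135.65°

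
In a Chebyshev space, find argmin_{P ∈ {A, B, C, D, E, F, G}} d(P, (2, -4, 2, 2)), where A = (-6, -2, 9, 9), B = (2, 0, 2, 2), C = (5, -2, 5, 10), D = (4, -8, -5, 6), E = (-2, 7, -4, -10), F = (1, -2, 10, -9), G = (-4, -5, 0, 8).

Distances: d(A) = 8, d(B) = 4, d(C) = 8, d(D) = 7, d(E) = 12, d(F) = 11, d(G) = 6. Nearest: B = (2, 0, 2, 2) with distance 4.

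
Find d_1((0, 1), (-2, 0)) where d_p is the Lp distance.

Σ|x_i - y_i| = |0 - (-2)| + |1 - 0| = 2 + 1 = 3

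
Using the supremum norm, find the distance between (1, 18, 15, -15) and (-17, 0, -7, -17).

max(|x_i - y_i|) = max(|1 - (-17)|, |18 - 0|, |15 - (-7)|, |-15 - (-17)|) = max(18, 18, 22, 2) = 22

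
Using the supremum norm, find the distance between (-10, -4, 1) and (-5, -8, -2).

max(|x_i - y_i|) = max(|-10 - (-5)|, |-4 - (-8)|, |1 - (-2)|) = max(5, 4, 3) = 5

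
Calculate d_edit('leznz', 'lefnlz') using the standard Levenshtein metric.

Let D[i][j] be the edit distance between the first i characters of 'leznz' and the first j characters of 'lefnlz', with D[i][0] = i, D[0][j] = j, and D[i][j] = D[i-1][j-1] if the characters match, else 1 + min(D[i-1][j], D[i][j-1], D[i-1][j-1]). Filling the table (rows: prefixes of 'leznz', columns: prefixes of 'lefnlz'):
     ε  l  e  f  n  l  z
  ε  0  1  2  3  4  5  6
  l  1  0  1  2  3  4  5
  e  2  1  0  1  2  3  4
  z  3  2  1  1  2  3  3
  n  4  3  2  2  1  2  3
  z  5  4  3  3  2  2  2
The bottom-right entry gives D[5][6] = 2, so no sequence of fewer than 2 edits works. Backtracking through the table gives one optimal edit sequence (2 edits):
  leznz → lefnz (sub z→f @3)
  lefnz → lefnlz (ins l @5)
Edit distance = 2.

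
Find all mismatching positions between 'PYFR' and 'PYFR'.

Differing positions: none. Hamming distance = 0.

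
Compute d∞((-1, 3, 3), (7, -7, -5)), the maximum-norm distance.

max(|x_i - y_i|) = max(|-1 - 7|, |3 - (-7)|, |3 - (-5)|) = max(8, 10, 8) = 10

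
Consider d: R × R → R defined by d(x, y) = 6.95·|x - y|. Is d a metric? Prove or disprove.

Yes. Since |x - y| is a metric on R and 6.95 > 0, the positive scalar multiple 6.95·|x - y| is also a metric: scaling by a positive constant preserves non-negativity, identity (d=0 ⟺ |x-y|=0 ⟺ x=y), symmetry, and the triangle inequality.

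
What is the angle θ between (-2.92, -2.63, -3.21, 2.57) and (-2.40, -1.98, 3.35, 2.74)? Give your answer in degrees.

With u = (-2.92, -2.63, -3.21, 2.57), v = (-2.40, -1.98, 3.35, 2.74):
u·v = (-2.92)·(-2.4) + (-2.63)·(-1.98) + (-3.21)·3.35 + 2.57·2.74 = 7.008 + 5.2074 + (-10.7535) + 7.0418 = 8.5037.
|u| = √((-2.92)² + (-2.63)² + (-3.21)² + 2.57²) = √(8.5264 + 6.9169 + 10.3041 + 6.6049) = √32.3523, |v| = √((-2.4)² + (-1.98)² + 3.35² + 2.74²) = √(5.76 + 3.9204 + 11.2225 + 7.5076) = √28.4105.
cos θ = (u·v)/(|u||v|) = 8.5037/(√32.3523·√28.4105) ≈ 0.280489
θ = arccos(0.280489) ≈ 73.71°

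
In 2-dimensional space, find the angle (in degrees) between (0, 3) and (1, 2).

With u = (0, 3), v = (1, 2):
u·v = 0·1 + 3·2 = 0 + 6 = 6.
|u| = √(0² + 3²) = √9, |v| = √(1² + 2²) = √5, so |u||v| = √(9·5) = √45.
cos θ = (u·v)/(|u||v|) = 6/√45 ≈ 0.894427
θ = arccos(0.894427) ≈ 26.57°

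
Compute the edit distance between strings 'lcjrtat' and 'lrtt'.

Let D[i][j] be the edit distance between the first i characters of 'lcjrtat' and the first j characters of 'lrtt', with D[i][0] = i, D[0][j] = j, and D[i][j] = D[i-1][j-1] if the characters match, else 1 + min(D[i-1][j], D[i][j-1], D[i-1][j-1]). Filling the table (rows: prefixes of 'lcjrtat', columns: prefixes of 'lrtt'):
     ε  l  r  t  t
  ε  0  1  2  3  4
  l  1  0  1  2  3
  c  2  1  1  2  3
  j  3  2  2  2  3
  r  4  3  2  3  3
  t  5  4  3  2  3
  a  6  5  4  3  3
  t  7  6  5  4  3
The bottom-right entry gives D[7][4] = 3, so no sequence of fewer than 3 edits works. Backtracking through the table gives one optimal edit sequence (3 edits):
  lcjrtat → ljrtat (del c @2)
  ljrtat → lrtat (del j @2)
  lrtat → lrtt (del a @4)
Edit distance = 3.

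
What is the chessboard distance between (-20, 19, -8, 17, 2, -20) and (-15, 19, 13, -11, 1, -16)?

max(|x_i - y_i|) = max(|-20 - (-15)|, |19 - 19|, |-8 - 13|, |17 - (-11)|, |2 - 1|, |-20 - (-16)|) = max(5, 0, 21, 28, 1, 4) = 28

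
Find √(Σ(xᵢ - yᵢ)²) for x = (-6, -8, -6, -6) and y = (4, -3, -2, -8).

√(Σ(x_i - y_i)²) = √((-6 - 4)² + (-8 - (-3))² + (-6 - (-2))² + (-6 - (-8))²)
= √((-10)² + (-5)² + (-4)² + 2²) = √(100 + 25 + 16 + 4) = √145 ≈ 12.0416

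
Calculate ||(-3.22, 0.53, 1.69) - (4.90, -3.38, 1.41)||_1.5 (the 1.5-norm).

(Σ|x_i - y_i|^1.5)^(1/1.5) = (|-3.22 - 4.9|^1.5 + |0.53 - (-3.38)|^1.5 + |1.69 - 1.41|^1.5)^(1/1.5)
= (8.12^1.5 + 3.91^1.5 + 0.28^1.5)^(1/1.5) ≈ (23.1384 + 7.7315 + 0.1482)^(1/1.5) = (31.0181)^(1/1.5) ≈ 9.8721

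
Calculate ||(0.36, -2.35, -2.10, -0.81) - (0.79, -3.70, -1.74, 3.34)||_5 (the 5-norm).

(Σ|x_i - y_i|^5)^(1/5) = (|0.36 - 0.79|^5 + |-2.35 - (-3.7)|^5 + |-2.1 - (-1.74)|^5 + |-0.81 - 3.34|^5)^(1/5)
= (0.43^5 + 1.35^5 + 0.36^5 + 4.15^5)^(1/5) ≈ (0.0147 + 4.484 + 0.006 + 1230.9502)^(1/5) = (1235.4549)^(1/5) ≈ 4.153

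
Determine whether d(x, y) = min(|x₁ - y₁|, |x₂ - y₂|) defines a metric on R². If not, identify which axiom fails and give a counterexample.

No. d fails identity of indiscernibles: take x = (-3, 0) and y = (-3, 7). Then d(x,y) = min(|-3 - (-3)|, |0 - 7|) = min(0, 7) = 0, yet x ≠ y.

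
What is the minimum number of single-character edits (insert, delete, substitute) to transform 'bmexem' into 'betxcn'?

Let D[i][j] be the edit distance between the first i characters of 'bmexem' and the first j characters of 'betxcn', with D[i][0] = i, D[0][j] = j, and D[i][j] = D[i-1][j-1] if the characters match, else 1 + min(D[i-1][j], D[i][j-1], D[i-1][j-1]). Filling the table (rows: prefixes of 'bmexem', columns: prefixes of 'betxcn'):
     ε  b  e  t  x  c  n
  ε  0  1  2  3  4  5  6
  b  1  0  1  2  3  4  5
  m  2  1  1  2  3  4  5
  e  3  2  1  2  3  4  5
  x  4  3  2  2  2  3  4
  e  5  4  3  3  3  3  4
  m  6  5  4  4  4  4  4
The bottom-right entry gives D[6][6] = 4, so no sequence of fewer than 4 edits works. Backtracking through the table gives one optimal edit sequence (4 edits):
  bmexem → beexem (sub m→e @2)
  beexem → betxem (sub e→t @3)
  betxem → betxcm (sub e→c @5)
  betxcm → betxcn (sub m→n @6)
Edit distance = 4.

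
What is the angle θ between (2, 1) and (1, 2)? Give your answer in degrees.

With u = (2, 1), v = (1, 2):
u·v = 2·1 + 1·2 = 2 + 2 = 4.
|u| = √(2² + 1²) = √5, |v| = √(1² + 2²) = √5, so |u||v| = √(5·5) = √25 = 5.
cos θ = (u·v)/(|u||v|) = 4/5 = 0.8
θ = arccos(0.8) ≈ 36.87°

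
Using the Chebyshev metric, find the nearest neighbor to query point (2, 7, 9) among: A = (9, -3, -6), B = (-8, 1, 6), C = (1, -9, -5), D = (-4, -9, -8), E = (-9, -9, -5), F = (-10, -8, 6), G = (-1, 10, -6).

Distances: d(A) = 15, d(B) = 10, d(C) = 16, d(D) = 17, d(E) = 16, d(F) = 15, d(G) = 15. Nearest: B = (-8, 1, 6) with distance 10.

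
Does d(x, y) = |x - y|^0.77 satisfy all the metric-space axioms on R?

Yes. With 0 < p = 0.77 ≤ 1, d(x,y) = |x-y|^0.77 is a metric on R. Non-negativity and symmetry are immediate; |x-y|^0.77 = 0 ⟺ |x-y| = 0 ⟺ x = y. For the triangle inequality, the function t ↦ t^0.77 is subadditive on [0,∞) when p ≤ 1, so |x-z|^0.77 ≤ (|x-y| + |y-z|)^0.77 ≤ |x-y|^0.77 + |y-z|^0.77.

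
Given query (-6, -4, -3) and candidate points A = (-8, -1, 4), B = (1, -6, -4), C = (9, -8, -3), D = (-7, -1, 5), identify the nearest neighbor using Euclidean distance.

Distances: d(A) ≈ 7.874, d(B) ≈ 7.3485, d(C) ≈ 15.5242, d(D) ≈ 8.6023. Nearest: B = (1, -6, -4) with distance 7.3485.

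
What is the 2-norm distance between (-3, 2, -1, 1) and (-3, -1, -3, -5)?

(Σ|x_i - y_i|^2)^(1/2) = (|-3 - (-3)|^2 + |2 - (-1)|^2 + |-1 - (-3)|^2 + |1 - (-5)|^2)^(1/2)
= (0^2 + 3^2 + 2^2 + 6^2)^(1/2) = (0 + 9 + 4 + 36)^(1/2) = (49)^(1/2) = 7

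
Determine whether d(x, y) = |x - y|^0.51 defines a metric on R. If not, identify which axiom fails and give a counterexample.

Yes. With 0 < p = 0.51 ≤ 1, d(x,y) = |x-y|^0.51 is a metric on R. Non-negativity and symmetry are immediate; |x-y|^0.51 = 0 ⟺ |x-y| = 0 ⟺ x = y. For the triangle inequality, the function t ↦ t^0.51 is subadditive on [0,∞) when p ≤ 1, so |x-z|^0.51 ≤ (|x-y| + |y-z|)^0.51 ≤ |x-y|^0.51 + |y-z|^0.51.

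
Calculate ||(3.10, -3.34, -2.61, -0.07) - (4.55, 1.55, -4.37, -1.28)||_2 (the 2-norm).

(Σ|x_i - y_i|^2)^(1/2) = (|3.1 - 4.55|^2 + |-3.34 - 1.55|^2 + |-2.61 - (-4.37)|^2 + |-0.07 - (-1.28)|^2)^(1/2)
= (1.45^2 + 4.89^2 + 1.76^2 + 1.21^2)^(1/2) = (2.1025 + 23.9121 + 3.0976 + 1.4641)^(1/2) = (30.5763)^(1/2) ≈ 5.5296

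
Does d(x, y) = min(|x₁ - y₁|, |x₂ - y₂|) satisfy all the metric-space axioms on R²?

No. d fails identity of indiscernibles: take x = (1, 0) and y = (1, 9). Then d(x,y) = min(|1 - 1|, |0 - 9|) = min(0, 9) = 0, yet x ≠ y.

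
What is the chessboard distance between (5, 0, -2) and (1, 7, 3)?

max(|x_i - y_i|) = max(|5 - 1|, |0 - 7|, |-2 - 3|) = max(4, 7, 5) = 7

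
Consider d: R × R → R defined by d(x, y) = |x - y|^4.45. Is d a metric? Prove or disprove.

No. d(x,y) = |x-y|^4.45 fails the triangle inequality since p = 4.45 > 1. Counterexample: x = -2, y = 9, z = 12. d(x,z) = |-2 - 12|^4.45 = 14^4.45 ≈ 125970.7627, but d(x,y) + d(y,z) = 11^4.45 + 3^4.45 ≈ 43072.2391 + 132.7974 = 43205.0365. Since 125970.7627 > 43205.0365, the triangle inequality is violated.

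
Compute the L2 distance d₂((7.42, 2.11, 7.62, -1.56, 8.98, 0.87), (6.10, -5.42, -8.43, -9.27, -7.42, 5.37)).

√(Σ(x_i - y_i)²) = √((7.42 - 6.1)² + (2.11 - (-5.42))² + (7.62 - (-8.43))² + (-1.56 - (-9.27))² + (8.98 - (-7.42))² + (0.87 - 5.37)²)
= √(1.32² + 7.53² + 16.05² + 7.71² + 16.4² + (-4.5)²) = √(1.7424 + 56.7009 + 257.6025 + 59.4441 + 268.96 + 20.25) = √664.6999 ≈ 25.7818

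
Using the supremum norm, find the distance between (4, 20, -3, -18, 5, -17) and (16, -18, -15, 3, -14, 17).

max(|x_i - y_i|) = max(|4 - 16|, |20 - (-18)|, |-3 - (-15)|, |-18 - 3|, |5 - (-14)|, |-17 - 17|) = max(12, 38, 12, 21, 19, 34) = 38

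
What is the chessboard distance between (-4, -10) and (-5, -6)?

max(|x_i - y_i|) = max(|-4 - (-5)|, |-10 - (-6)|) = max(1, 4) = 4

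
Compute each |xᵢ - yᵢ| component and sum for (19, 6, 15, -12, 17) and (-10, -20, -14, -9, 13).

Σ|x_i - y_i| = |19 - (-10)| + |6 - (-20)| + |15 - (-14)| + |-12 - (-9)| + |17 - 13| = 29 + 26 + 29 + 3 + 4 = 91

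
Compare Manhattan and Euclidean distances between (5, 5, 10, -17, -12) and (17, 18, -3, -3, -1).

L1 = |5 - 17| + |5 - 18| + |10 - (-3)| + |-17 - (-3)| + |-12 - (-1)| = 12 + 13 + 13 + 14 + 11 = 63
L2 = √(12² + 13² + 13² + 14² + 11²) = √799 ≈ 28.2666
L1 ≥ L2 always (equality iff movement is along one axis); L1 > L2 here.
Ratio L1/L2 = 63/√799 ≈ 2.2288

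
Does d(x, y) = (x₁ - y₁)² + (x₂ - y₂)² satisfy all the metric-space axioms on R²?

No. The squared Euclidean distance fails the triangle inequality. Counterexample: x = (0, 0), y = (1, 2), z = (2, 4). d(x,z) = 2² + 4² = 20, but d(x,y) + d(y,z) = (1² + 2²) + (1² + 2²) = 5 + 5 = 10. Since 20 > 10, the triangle inequality is violated. (Note: √d, the ordinary Euclidean distance, IS a metric.)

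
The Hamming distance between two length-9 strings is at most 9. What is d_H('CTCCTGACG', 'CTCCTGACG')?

Differing positions: none. Hamming distance = 0. The maximum possible Hamming distance for length-9 strings is 9, so d_H/9 = 0/9 = 0.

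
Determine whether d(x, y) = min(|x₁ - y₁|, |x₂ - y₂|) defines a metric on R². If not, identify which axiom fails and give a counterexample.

No. d fails identity of indiscernibles: take x = (-5, 0) and y = (-5, 6). Then d(x,y) = min(|-5 - (-5)|, |0 - 6|) = min(0, 6) = 0, yet x ≠ y.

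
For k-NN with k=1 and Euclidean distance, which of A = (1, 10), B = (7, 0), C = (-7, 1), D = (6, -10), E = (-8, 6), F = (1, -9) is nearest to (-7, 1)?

Distances: d(A) ≈ 12.0416, d(B) ≈ 14.0357, d(C) = 0, d(D) ≈ 17.0294, d(E) ≈ 5.099, d(F) ≈ 12.8062. Nearest: C = (-7, 1) with distance 0.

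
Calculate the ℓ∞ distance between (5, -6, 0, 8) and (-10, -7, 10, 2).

max(|x_i - y_i|) = max(|5 - (-10)|, |-6 - (-7)|, |0 - 10|, |8 - 2|) = max(15, 1, 10, 6) = 15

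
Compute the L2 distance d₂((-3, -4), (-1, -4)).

√(Σ(x_i - y_i)²) = √((-3 - (-1))² + (-4 - (-4))²)
= √((-2)² + 0²) = √(4 + 0) = √4 = 2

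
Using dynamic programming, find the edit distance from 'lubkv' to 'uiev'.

Let D[i][j] be the edit distance between the first i characters of 'lubkv' and the first j characters of 'uiev', with D[i][0] = i, D[0][j] = j, and D[i][j] = D[i-1][j-1] if the characters match, else 1 + min(D[i-1][j], D[i][j-1], D[i-1][j-1]). Filling the table (rows: prefixes of 'lubkv', columns: prefixes of 'uiev'):
     ε  u  i  e  v
  ε  0  1  2  3  4
  l  1  1  2  3  4
  u  2  1  2  3  4
  b  3  2  2  3  4
  k  4  3  3  3  4
  v  5  4  4  4  3
The bottom-right entry gives D[5][4] = 3, so no sequence of fewer than 3 edits works. Backtracking through the table gives one optimal edit sequence (3 edits):
  lubkv → ubkv (del l @1)
  ubkv → uikv (sub b→i @2)
  uikv → uiev (sub k→e @3)
Edit distance = 3.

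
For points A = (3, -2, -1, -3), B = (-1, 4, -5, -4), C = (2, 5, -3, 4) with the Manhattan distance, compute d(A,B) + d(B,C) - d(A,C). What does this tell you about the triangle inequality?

d(A,B) = 4 + 6 + 4 + 1 = 15, d(B,C) = 3 + 1 + 2 + 8 = 14, d(A,C) = 1 + 7 + 2 + 7 = 17.
d(A,B) + d(B,C) - d(A,C) = 15 + 14 - 17 = 29 - 17 = 12. This is ≥ 0, so the triangle inequality holds for these points.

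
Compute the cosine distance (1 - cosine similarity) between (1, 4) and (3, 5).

With u = (1, 4), v = (3, 5):
u·v = 1·3 + 4·5 = 3 + 20 = 23.
|u| = √(1² + 4²) = √17, |v| = √(3² + 5²) = √34, so |u||v| = √(17·34) = √578.
cos θ = (u·v)/(|u||v|) = 23/√578 ≈ 0.9567
Cosine distance = 1 - cos θ ≈ 1 - 0.9567 = 0.0433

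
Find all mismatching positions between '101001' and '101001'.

Differing positions: none. Hamming distance = 0.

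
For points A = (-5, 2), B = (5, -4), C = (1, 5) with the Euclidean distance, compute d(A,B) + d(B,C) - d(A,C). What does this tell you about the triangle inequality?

d(A,B) = √(10² + 6²) = √136 ≈ 11.6619, d(B,C) = √(4² + 9²) = √97 ≈ 9.8489, d(A,C) = √(6² + 3²) = √45 ≈ 6.7082.
d(A,B) + d(B,C) - d(A,C) = 11.6619 + 9.8489 - 6.7082 = 21.5108 - 6.7082 = 14.8026 (to 4 decimal places). This is ≥ 0, so the triangle inequality holds for these points.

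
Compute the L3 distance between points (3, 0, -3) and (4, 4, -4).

(Σ|x_i - y_i|^3)^(1/3) = (|3 - 4|^3 + |0 - 4|^3 + |-3 - (-4)|^3)^(1/3)
= (1^3 + 4^3 + 1^3)^(1/3) = (1 + 64 + 1)^(1/3) = (66)^(1/3) ≈ 4.0412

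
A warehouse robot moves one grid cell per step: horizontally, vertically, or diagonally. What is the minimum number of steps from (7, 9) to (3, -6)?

max(|x_i - y_i|) = max(|7 - 3|, |9 - (-6)|) = max(4, 15) = 15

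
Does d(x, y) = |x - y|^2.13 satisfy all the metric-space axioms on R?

No. d(x,y) = |x-y|^2.13 fails the triangle inequality since p = 2.13 > 1. Counterexample: x = 5, y = 12, z = 23. d(x,z) = |5 - 23|^2.13 = 18^2.13 ≈ 471.7701, but d(x,y) + d(y,z) = 7^2.13 + 11^2.13 ≈ 63.1043 + 165.2595 = 228.3638. Since 471.7701 > 228.3638, the triangle inequality is violated.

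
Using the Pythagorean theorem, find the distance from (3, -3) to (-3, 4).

√(Σ(x_i - y_i)²) = √((3 - (-3))² + (-3 - 4)²)
= √(6² + (-7)²) = √(36 + 49) = √85 ≈ 9.2195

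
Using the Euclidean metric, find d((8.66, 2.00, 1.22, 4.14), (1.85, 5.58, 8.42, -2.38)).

√(Σ(x_i - y_i)²) = √((8.66 - 1.85)² + (2 - 5.58)² + (1.22 - 8.42)² + (4.14 - (-2.38))²)
= √(6.81² + (-3.58)² + (-7.2)² + 6.52²) = √(46.3761 + 12.8164 + 51.84 + 42.5104) = √153.5429 ≈ 12.3912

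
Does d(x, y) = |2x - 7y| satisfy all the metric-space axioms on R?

No. d fails symmetry: d(4, 7) = |2·4 - 7·7| = |-41| = 41, but d(7, 4) = |2·7 - 7·4| = |-14| = 14. Since 41 ≠ 14, d(x,y) ≠ d(y,x) in general.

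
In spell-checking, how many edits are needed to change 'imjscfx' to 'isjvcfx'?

Let D[i][j] be the edit distance between the first i characters of 'imjscfx' and the first j characters of 'isjvcfx', with D[i][0] = i, D[0][j] = j, and D[i][j] = D[i-1][j-1] if the characters match, else 1 + min(D[i-1][j], D[i][j-1], D[i-1][j-1]). Filling the table (rows: prefixes of 'imjscfx', columns: prefixes of 'isjvcfx'):
     ε  i  s  j  v  c  f  x
  ε  0  1  2  3  4  5  6  7
  i  1  0  1  2  3  4  5  6
  m  2  1  1  2  3  4  5  6
  j  3  2  2  1  2  3  4  5
  s  4  3  2  2  2  3  4  5
  c  5  4  3  3  3  2  3  4
  f  6  5  4  4  4  3  2  3
  x  7  6  5  5  5  4  3  2
The bottom-right entry gives D[7][7] = 2, so no sequence of fewer than 2 edits works. Backtracking through the table gives one optimal edit sequence (2 edits):
  imjscfx → isjscfx (sub m→s @2)
  isjscfx → isjvcfx (sub s→v @4)
Edit distance = 2.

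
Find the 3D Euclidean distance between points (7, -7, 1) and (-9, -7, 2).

√(Σ(x_i - y_i)²) = √((7 - (-9))² + (-7 - (-7))² + (1 - 2)²)
= √(16² + 0² + (-1)²) = √(256 + 0 + 1) = √257 ≈ 16.0312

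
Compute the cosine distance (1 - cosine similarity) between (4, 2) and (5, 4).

With u = (4, 2), v = (5, 4):
u·v = 4·5 + 2·4 = 20 + 8 = 28.
|u| = √(4² + 2²) = √20, |v| = √(5² + 4²) = √41, so |u||v| = √(20·41) = √820.
cos θ = (u·v)/(|u||v|) = 28/√820 ≈ 0.9778
Cosine distance = 1 - cos θ ≈ 1 - 0.9778 = 0.0222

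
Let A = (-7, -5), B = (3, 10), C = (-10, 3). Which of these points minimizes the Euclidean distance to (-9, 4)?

Distances: d(A) ≈ 9.2195, d(B) ≈ 13.4164, d(C) ≈ 1.4142. Nearest: C = (-10, 3) with distance 1.4142.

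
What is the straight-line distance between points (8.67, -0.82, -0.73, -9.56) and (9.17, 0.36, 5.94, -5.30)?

√(Σ(x_i - y_i)²) = √((8.67 - 9.17)² + (-0.82 - 0.36)² + (-0.73 - 5.94)² + (-9.56 - (-5.3))²)
= √((-0.5)² + (-1.18)² + (-6.67)² + (-4.26)²) = √(0.25 + 1.3924 + 44.4889 + 18.1476) = √64.2789 ≈ 8.0174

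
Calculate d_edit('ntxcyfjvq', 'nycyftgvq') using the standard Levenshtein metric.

Let D[i][j] be the edit distance between the first i characters of 'ntxcyfjvq' and the first j characters of 'nycyftgvq', with D[i][0] = i, D[0][j] = j, and D[i][j] = D[i-1][j-1] if the characters match, else 1 + min(D[i-1][j], D[i][j-1], D[i-1][j-1]). Filling the table (rows: prefixes of 'ntxcyfjvq', columns: prefixes of 'nycyftgvq'):
     ε  n  y  c  y  f  t  g  v  q
  ε  0  1  2  3  4  5  6  7  8  9
  n  1  0  1  2  3  4  5  6  7  8
  t  2  1  1  2  3  4  4  5  6  7
  x  3  2  2  2  3  4  5  5  6  7
  c  4  3  3  2  3  4  5  6  6  7
  y  5  4  3  3  2  3  4  5  6  7
  f  6  5  4  4  3  2  3  4  5  6
  j  7  6  5  5  4  3  3  4  5  6
  v  8  7  6  6  5  4  4  4  4  5
  q  9  8  7  7  6  5  5  5  5  4
The bottom-right entry gives D[9][9] = 4, so no sequence of fewer than 4 edits works. Backtracking through the table gives one optimal edit sequence (4 edits):
  ntxcyfjvq → nxcyfjvq (del t @2)
  nxcyfjvq → nycyfjvq (sub x→y @2)
  nycyfjvq → nycyftjvq (ins t @6)
  nycyftjvq → nycyftgvq (sub j→g @7)
Edit distance = 4.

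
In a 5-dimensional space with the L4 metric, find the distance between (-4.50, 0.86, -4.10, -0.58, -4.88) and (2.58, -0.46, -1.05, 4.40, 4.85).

(Σ|x_i - y_i|^4)^(1/4) = (|-4.5 - 2.58|^4 + |0.86 - (-0.46)|^4 + |-4.1 - (-1.05)|^4 + |-0.58 - 4.4|^4 + |-4.88 - 4.85|^4)^(1/4)
= (7.08^4 + 1.32^4 + 3.05^4 + 4.98^4 + 9.73^4)^(1/4) ≈ (2512.656 + 3.036 + 86.5365 + 615.0598 + 8962.958)^(1/4) = (12180.2463)^(1/4) ≈ 10.5054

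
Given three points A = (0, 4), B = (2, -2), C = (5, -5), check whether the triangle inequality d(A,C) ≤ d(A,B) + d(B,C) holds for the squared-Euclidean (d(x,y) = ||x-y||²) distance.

d(A,B) = 2² + 6² = 40, d(B,C) = 3² + 3² = 18, d(A,C) = 5² + 9² = 106.
d(A,C) = 106 > 40 + 18 = 58. Triangle inequality is VIOLATED. (Squared-Euclidean is not a metric — this is a counterexample.)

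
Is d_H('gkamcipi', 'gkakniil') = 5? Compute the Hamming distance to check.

Differing positions: 4, 5, 7, 8. Hamming distance = 4, so the claim that d_H = 5 is false.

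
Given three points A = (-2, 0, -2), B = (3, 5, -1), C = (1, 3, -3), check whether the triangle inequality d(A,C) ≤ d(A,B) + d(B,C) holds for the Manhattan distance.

d(A,B) = 5 + 5 + 1 = 11, d(B,C) = 2 + 2 + 2 = 6, d(A,C) = 3 + 3 + 1 = 7.
d(A,C) = 7 ≤ 11 + 6 = 17. Triangle inequality is satisfied.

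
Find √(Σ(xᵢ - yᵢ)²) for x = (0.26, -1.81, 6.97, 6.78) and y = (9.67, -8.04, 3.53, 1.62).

√(Σ(x_i - y_i)²) = √((0.26 - 9.67)² + (-1.81 - (-8.04))² + (6.97 - 3.53)² + (6.78 - 1.62)²)
= √((-9.41)² + 6.23² + 3.44² + 5.16²) = √(88.5481 + 38.8129 + 11.8336 + 26.6256) = √165.8202 ≈ 12.8771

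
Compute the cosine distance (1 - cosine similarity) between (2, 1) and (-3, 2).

With u = (2, 1), v = (-3, 2):
u·v = 2·(-3) + 1·2 = (-6) + 2 = -4.
|u| = √(2² + 1²) = √5, |v| = √((-3)² + 2²) = √13, so |u||v| = √(5·13) = √65.
cos θ = (u·v)/(|u||v|) = -4/√65 ≈ -0.4961
Cosine distance = 1 - cos θ ≈ 1 - (-0.4961) = 1.4961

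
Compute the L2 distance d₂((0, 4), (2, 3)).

√(Σ(x_i - y_i)²) = √((0 - 2)² + (4 - 3)²)
= √((-2)² + 1²) = √(4 + 1) = √5 ≈ 2.2361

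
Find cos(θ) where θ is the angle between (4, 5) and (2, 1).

With u = (4, 5), v = (2, 1):
u·v = 4·2 + 5·1 = 8 + 5 = 13.
|u| = √(4² + 5²) = √41, |v| = √(2² + 1²) = √5, so |u||v| = √(41·5) = √205.
cos θ = (u·v)/(|u||v|) = 13/√205 ≈ 0.908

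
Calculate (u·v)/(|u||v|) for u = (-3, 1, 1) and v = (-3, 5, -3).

With u = (-3, 1, 1), v = (-3, 5, -3):
u·v = (-3)·(-3) + 1·5 + 1·(-3) = 9 + 5 + (-3) = 11.
|u| = √((-3)² + 1² + 1²) = √11, |v| = √((-3)² + 5² + (-3)²) = √43, so |u||v| = √(11·43) = √473.
cos θ = (u·v)/(|u||v|) = 11/√473 ≈ 0.5058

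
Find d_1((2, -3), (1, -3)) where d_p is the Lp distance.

Σ|x_i - y_i| = |2 - 1| + |-3 - (-3)| = 1 + 0 = 1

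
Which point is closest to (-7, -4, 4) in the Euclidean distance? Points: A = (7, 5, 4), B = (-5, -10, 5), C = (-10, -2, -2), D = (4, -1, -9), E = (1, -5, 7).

Distances: d(A) ≈ 16.6433, d(B) ≈ 6.4031, d(C) = 7, d(D) ≈ 17.2916, d(E) ≈ 8.6023. Nearest: B = (-5, -10, 5) with distance 6.4031.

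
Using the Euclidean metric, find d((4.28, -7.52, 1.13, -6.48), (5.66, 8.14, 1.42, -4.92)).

√(Σ(x_i - y_i)²) = √((4.28 - 5.66)² + (-7.52 - 8.14)² + (1.13 - 1.42)² + (-6.48 - (-4.92))²)
= √((-1.38)² + (-15.66)² + (-0.29)² + (-1.56)²) = √(1.9044 + 245.2356 + 0.0841 + 2.4336) = √249.6577 ≈ 15.8006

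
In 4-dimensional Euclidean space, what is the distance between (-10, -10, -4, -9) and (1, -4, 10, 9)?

√(Σ(x_i - y_i)²) = √((-10 - 1)² + (-10 - (-4))² + (-4 - 10)² + (-9 - 9)²)
= √((-11)² + (-6)² + (-14)² + (-18)²) = √(121 + 36 + 196 + 324) = √677 ≈ 26.0192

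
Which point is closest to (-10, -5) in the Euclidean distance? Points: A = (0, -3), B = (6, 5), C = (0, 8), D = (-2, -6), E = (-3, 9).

Distances: d(A) ≈ 10.198, d(B) ≈ 18.868, d(C) ≈ 16.4012, d(D) ≈ 8.0623, d(E) ≈ 15.6525. Nearest: D = (-2, -6) with distance 8.0623.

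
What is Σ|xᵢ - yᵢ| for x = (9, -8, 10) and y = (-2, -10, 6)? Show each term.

Σ|x_i - y_i| = |9 - (-2)| + |-8 - (-10)| + |10 - 6| = 11 + 2 + 4 = 17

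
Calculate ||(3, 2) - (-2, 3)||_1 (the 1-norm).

Σ|x_i - y_i| = |3 - (-2)| + |2 - 3| = 5 + 1 = 6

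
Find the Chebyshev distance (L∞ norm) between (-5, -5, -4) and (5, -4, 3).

max(|x_i - y_i|) = max(|-5 - 5|, |-5 - (-4)|, |-4 - 3|) = max(10, 1, 7) = 10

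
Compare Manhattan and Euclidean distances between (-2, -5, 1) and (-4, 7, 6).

L1 = |-2 - (-4)| + |-5 - 7| + |1 - 6| = 2 + 12 + 5 = 19
L2 = √(2² + 12² + 5²) = √173 ≈ 13.1529
L1 ≥ L2 always (equality iff movement is along one axis); L1 > L2 here.
Ratio L1/L2 = 19/√173 ≈ 1.4445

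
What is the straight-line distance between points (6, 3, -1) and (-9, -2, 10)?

√(Σ(x_i - y_i)²) = √((6 - (-9))² + (3 - (-2))² + (-1 - 10)²)
= √(15² + 5² + (-11)²) = √(225 + 25 + 121) = √371 ≈ 19.2614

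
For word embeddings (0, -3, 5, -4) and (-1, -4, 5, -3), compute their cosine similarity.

With u = (0, -3, 5, -4), v = (-1, -4, 5, -3):
u·v = 0·(-1) + (-3)·(-4) + 5·5 + (-4)·(-3) = 0 + 12 + 25 + 12 = 49.
|u| = √(0² + (-3)² + 5² + (-4)²) = √50, |v| = √((-1)² + (-4)² + 5² + (-3)²) = √51, so |u||v| = √(50·51) = √2550.
cos θ = (u·v)/(|u||v|) = 49/√2550 ≈ 0.9703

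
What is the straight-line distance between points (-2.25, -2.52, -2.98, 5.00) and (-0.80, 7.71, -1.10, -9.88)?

√(Σ(x_i - y_i)²) = √((-2.25 - (-0.8))² + (-2.52 - 7.71)² + (-2.98 - (-1.1))² + (5 - (-9.88))²)
= √((-1.45)² + (-10.23)² + (-1.88)² + 14.88²) = √(2.1025 + 104.6529 + 3.5344 + 221.4144) = √331.7042 ≈ 18.2127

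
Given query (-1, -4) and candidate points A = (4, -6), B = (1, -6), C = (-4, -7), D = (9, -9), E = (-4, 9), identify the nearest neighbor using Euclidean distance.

Distances: d(A) ≈ 5.3852, d(B) ≈ 2.8284, d(C) ≈ 4.2426, d(D) ≈ 11.1803, d(E) ≈ 13.3417. Nearest: B = (1, -6) with distance 2.8284.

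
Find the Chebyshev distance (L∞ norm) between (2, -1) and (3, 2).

max(|x_i - y_i|) = max(|2 - 3|, |-1 - 2|) = max(1, 3) = 3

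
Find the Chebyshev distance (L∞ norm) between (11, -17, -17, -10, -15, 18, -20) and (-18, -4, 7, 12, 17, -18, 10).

max(|x_i - y_i|) = max(|11 - (-18)|, |-17 - (-4)|, |-17 - 7|, |-10 - 12|, |-15 - 17|, |18 - (-18)|, |-20 - 10|) = max(29, 13, 24, 22, 32, 36, 30) = 36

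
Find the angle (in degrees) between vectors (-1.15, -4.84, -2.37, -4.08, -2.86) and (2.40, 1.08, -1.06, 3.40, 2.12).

With u = (-1.15, -4.84, -2.37, -4.08, -2.86), v = (2.40, 1.08, -1.06, 3.40, 2.12):
u·v = (-1.15)·2.4 + (-4.84)·1.08 + (-2.37)·(-1.06) + (-4.08)·3.4 + (-2.86)·2.12 = (-2.76) + (-5.2272) + 2.5122 + (-13.872) + (-6.0632) = -25.4102.
|u| = √((-1.15)² + (-4.84)² + (-2.37)² + (-4.08)² + (-2.86)²) = √(1.3225 + 23.4256 + 5.6169 + 16.6464 + 8.1796) = √55.191, |v| = √(2.4² + 1.08² + (-1.06)² + 3.4² + 2.12²) = √(5.76 + 1.1664 + 1.1236 + 11.56 + 4.4944) = √24.1044.
cos θ = (u·v)/(|u||v|) = -25.4102/(√55.191·√24.1044) ≈ -0.696668
θ = arccos(-0.696668) ≈ 134.16°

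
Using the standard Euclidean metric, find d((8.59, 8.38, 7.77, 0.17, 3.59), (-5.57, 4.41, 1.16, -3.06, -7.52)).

√(Σ(x_i - y_i)²) = √((8.59 - (-5.57))² + (8.38 - 4.41)² + (7.77 - 1.16)² + (0.17 - (-3.06))² + (3.59 - (-7.52))²)
= √(14.16² + 3.97² + 6.61² + 3.23² + 11.11²) = √(200.5056 + 15.7609 + 43.6921 + 10.4329 + 123.4321) = √393.8236 ≈ 19.845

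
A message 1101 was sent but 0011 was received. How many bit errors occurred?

Differing positions: 1, 2, 3. Hamming distance = 3.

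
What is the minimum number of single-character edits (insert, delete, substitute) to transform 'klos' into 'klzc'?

Let D[i][j] be the edit distance between the first i characters of 'klos' and the first j characters of 'klzc', with D[i][0] = i, D[0][j] = j, and D[i][j] = D[i-1][j-1] if the characters match, else 1 + min(D[i-1][j], D[i][j-1], D[i-1][j-1]). Filling the table (rows: prefixes of 'klos', columns: prefixes of 'klzc'):
     ε  k  l  z  c
  ε  0  1  2  3  4
  k  1  0  1  2  3
  l  2  1  0  1  2
  o  3  2  1  1  2
  s  4  3  2  2  2
The bottom-right entry gives D[4][4] = 2, so no sequence of fewer than 2 edits works. Backtracking through the table gives one optimal edit sequence (2 edits):
  klos → klzs (sub o→z @3)
  klzs → klzc (sub s→c @4)
Edit distance = 2.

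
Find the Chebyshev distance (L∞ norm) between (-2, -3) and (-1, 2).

max(|x_i - y_i|) = max(|-2 - (-1)|, |-3 - 2|) = max(1, 5) = 5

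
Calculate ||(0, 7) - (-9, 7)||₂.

√(Σ(x_i - y_i)²) = √((0 - (-9))² + (7 - 7)²)
= √(9² + 0²) = √(81 + 0) = √81 = 9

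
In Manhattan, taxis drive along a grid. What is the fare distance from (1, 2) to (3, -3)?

Σ|x_i - y_i| = |1 - 3| + |2 - (-3)| = 2 + 5 = 7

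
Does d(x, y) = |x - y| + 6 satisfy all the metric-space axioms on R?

No. d fails identity of indiscernibles (specifically d(x,x) = 0): d(0, 0) = |0 - 0| + 6 = 0 + 6 = 6 ≠ 0.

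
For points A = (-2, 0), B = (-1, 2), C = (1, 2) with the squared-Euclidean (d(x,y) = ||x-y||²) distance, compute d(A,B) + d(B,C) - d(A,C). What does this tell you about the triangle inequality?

d(A,B) = 1² + 2² = 5, d(B,C) = 2² + 0² = 4, d(A,C) = 3² + 2² = 13.
d(A,B) + d(B,C) - d(A,C) = 5 + 4 - 13 = 9 - 13 = -4. This is < 0, so the triangle inequality FAILS for these points (squared-Euclidean is not a metric).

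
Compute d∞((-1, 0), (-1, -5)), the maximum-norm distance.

max(|x_i - y_i|) = max(|-1 - (-1)|, |0 - (-5)|) = max(0, 5) = 5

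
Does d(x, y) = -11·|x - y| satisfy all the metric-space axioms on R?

No. With c = -11 < 0, d fails non-negativity: d(7, 15) = -11·|7 - 15| = -11·8 = -88 < 0.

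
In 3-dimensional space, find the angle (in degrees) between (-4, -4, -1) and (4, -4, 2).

With u = (-4, -4, -1), v = (4, -4, 2):
u·v = (-4)·4 + (-4)·(-4) + (-1)·2 = (-16) + 16 + (-2) = -2.
|u| = √((-4)² + (-4)² + (-1)²) = √33, |v| = √(4² + (-4)² + 2²) = √36, so |u||v| = √(33·36) = √1188.
cos θ = (u·v)/(|u||v|) = -2/√1188 ≈ -0.058026
θ = arccos(-0.058026) ≈ 93.33°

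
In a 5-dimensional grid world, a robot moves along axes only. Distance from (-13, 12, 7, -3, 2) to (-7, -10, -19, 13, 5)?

Σ|x_i - y_i| = |-13 - (-7)| + |12 - (-10)| + |7 - (-19)| + |-3 - 13| + |2 - 5| = 6 + 22 + 26 + 16 + 3 = 73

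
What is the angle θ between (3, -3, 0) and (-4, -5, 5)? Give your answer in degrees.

With u = (3, -3, 0), v = (-4, -5, 5):
u·v = 3·(-4) + (-3)·(-5) + 0·5 = (-12) + 15 + 0 = 3.
|u| = √(3² + (-3)² + 0²) = √18, |v| = √((-4)² + (-5)² + 5²) = √66, so |u||v| = √(18·66) = √1188.
cos θ = (u·v)/(|u||v|) = 3/√1188 ≈ 0.087039
θ = arccos(0.087039) ≈ 85.01°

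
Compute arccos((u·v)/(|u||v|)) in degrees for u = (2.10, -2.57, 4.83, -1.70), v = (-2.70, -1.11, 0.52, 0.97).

With u = (2.10, -2.57, 4.83, -1.70), v = (-2.70, -1.11, 0.52, 0.97):
u·v = 2.1·(-2.7) + (-2.57)·(-1.11) + 4.83·0.52 + (-1.7)·0.97 = (-5.67) + 2.8527 + 2.5116 + (-1.649) = -1.9547.
|u| = √(2.1² + (-2.57)² + 4.83² + (-1.7)²) = √(4.41 + 6.6049 + 23.3289 + 2.89) = √37.2338, |v| = √((-2.7)² + (-1.11)² + 0.52² + 0.97²) = √(7.29 + 1.2321 + 0.2704 + 0.9409) = √9.7334.
cos θ = (u·v)/(|u||v|) = -1.9547/(√37.2338·√9.7334) ≈ -0.102678
θ = arccos(-0.102678) ≈ 95.89°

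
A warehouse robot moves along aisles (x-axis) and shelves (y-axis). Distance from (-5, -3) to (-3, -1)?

Σ|x_i - y_i| = |-5 - (-3)| + |-3 - (-1)| = 2 + 2 = 4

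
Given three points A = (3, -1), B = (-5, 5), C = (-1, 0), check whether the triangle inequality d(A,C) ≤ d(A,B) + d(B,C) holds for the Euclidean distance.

d(A,B) = √(8² + 6²) = √100 = 10, d(B,C) = √(4² + 5²) = √41 ≈ 6.4031, d(A,C) = √(4² + 1²) = √17 ≈ 4.1231.
d(A,C) ≈ 4.1231 ≤ 10 + 6.4031 = 16.4031. Triangle inequality is satisfied.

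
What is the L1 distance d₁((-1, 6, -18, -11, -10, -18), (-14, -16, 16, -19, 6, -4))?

Σ|x_i - y_i| = |-1 - (-14)| + |6 - (-16)| + |-18 - 16| + |-11 - (-19)| + |-10 - 6| + |-18 - (-4)| = 13 + 22 + 34 + 8 + 16 + 14 = 107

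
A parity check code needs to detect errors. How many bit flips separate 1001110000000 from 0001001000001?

Differing positions: 1, 5, 6, 7, 13. Hamming distance = 5.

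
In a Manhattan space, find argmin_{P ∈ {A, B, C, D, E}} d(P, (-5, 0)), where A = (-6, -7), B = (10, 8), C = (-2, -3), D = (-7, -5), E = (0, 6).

Distances: d(A) = 8, d(B) = 23, d(C) = 6, d(D) = 7, d(E) = 11. Nearest: C = (-2, -3) with distance 6.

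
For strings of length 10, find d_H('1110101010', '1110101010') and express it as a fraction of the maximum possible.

Differing positions: none. Hamming distance = 0. The maximum possible Hamming distance for length-10 strings is 10, so d_H/10 = 0/10 = 0.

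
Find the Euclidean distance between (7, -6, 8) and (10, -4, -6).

√(Σ(x_i - y_i)²) = √((7 - 10)² + (-6 - (-4))² + (8 - (-6))²)
= √((-3)² + (-2)² + 14²) = √(9 + 4 + 196) = √209 ≈ 14.4568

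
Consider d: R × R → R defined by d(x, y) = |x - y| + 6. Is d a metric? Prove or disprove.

No. d fails identity of indiscernibles (specifically d(x,x) = 0): d(4, 4) = |4 - 4| + 6 = 0 + 6 = 6 ≠ 0.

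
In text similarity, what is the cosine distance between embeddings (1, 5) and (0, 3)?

With u = (1, 5), v = (0, 3):
u·v = 1·0 + 5·3 = 0 + 15 = 15.
|u| = √(1² + 5²) = √26, |v| = √(0² + 3²) = √9, so |u||v| = √(26·9) = √234.
cos θ = (u·v)/(|u||v|) = 15/√234 ≈ 0.9806
Cosine distance = 1 - cos θ ≈ 1 - 0.9806 = 0.0194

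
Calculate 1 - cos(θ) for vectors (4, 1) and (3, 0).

With u = (4, 1), v = (3, 0):
u·v = 4·3 + 1·0 = 12 + 0 = 12.
|u| = √(4² + 1²) = √17, |v| = √(3² + 0²) = √9, so |u||v| = √(17·9) = √153.
cos θ = (u·v)/(|u||v|) = 12/√153 ≈ 0.9701
Cosine distance = 1 - cos θ ≈ 1 - 0.9701 = 0.0299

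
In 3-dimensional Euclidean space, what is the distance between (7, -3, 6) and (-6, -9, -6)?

√(Σ(x_i - y_i)²) = √((7 - (-6))² + (-3 - (-9))² + (6 - (-6))²)
= √(13² + 6² + 12²) = √(169 + 36 + 144) = √349 ≈ 18.6815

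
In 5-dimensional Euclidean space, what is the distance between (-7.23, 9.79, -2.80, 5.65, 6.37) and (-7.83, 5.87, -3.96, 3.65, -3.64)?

√(Σ(x_i - y_i)²) = √((-7.23 - (-7.83))² + (9.79 - 5.87)² + (-2.8 - (-3.96))² + (5.65 - 3.65)² + (6.37 - (-3.64))²)
= √(0.6² + 3.92² + 1.16² + 2² + 10.01²) = √(0.36 + 15.3664 + 1.3456 + 4 + 100.2001) = √121.2721 ≈ 11.0124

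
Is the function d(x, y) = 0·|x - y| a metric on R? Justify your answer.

No. With c = 0, d(x,y) = 0 for all x, y. This fails identity of indiscernibles: d(5, 14) = 0 but 5 ≠ 14.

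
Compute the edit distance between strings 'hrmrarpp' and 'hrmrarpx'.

Let D[i][j] be the edit distance between the first i characters of 'hrmrarpp' and the first j characters of 'hrmrarpx', with D[i][0] = i, D[0][j] = j, and D[i][j] = D[i-1][j-1] if the characters match, else 1 + min(D[i-1][j], D[i][j-1], D[i-1][j-1]). Filling the table (rows: prefixes of 'hrmrarpp', columns: prefixes of 'hrmrarpx'):
     ε  h  r  m  r  a  r  p  x
  ε  0  1  2  3  4  5  6  7  8
  h  1  0  1  2  3  4  5  6  7
  r  2  1  0  1  2  3  4  5  6
  m  3  2  1  0  1  2  3  4  5
  r  4  3  2  1  0  1  2  3  4
  a  5  4  3  2  1  0  1  2  3
  r  6  5  4  3  2  1  0  1  2
  p  7  6  5  4  3  2  1  0  1
  p  8  7  6  5  4  3  2  1  1
The bottom-right entry gives D[8][8] = 1, so no sequence of fewer than 1 edit works. Backtracking through the table gives one optimal edit sequence (1 edit):
  hrmrarpp → hrmrarpx (sub p→x @8)
Edit distance = 1.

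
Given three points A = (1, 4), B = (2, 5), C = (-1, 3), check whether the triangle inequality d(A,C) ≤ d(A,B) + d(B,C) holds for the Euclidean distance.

d(A,B) = √(1² + 1²) = √2 ≈ 1.4142, d(B,C) = √(3² + 2²) = √13 ≈ 3.6056, d(A,C) = √(2² + 1²) = √5 ≈ 2.2361.
d(A,C) ≈ 2.2361 ≤ 1.4142 + 3.6056 = 5.0198. Triangle inequality is satisfied.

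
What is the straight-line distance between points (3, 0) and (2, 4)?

√(Σ(x_i - y_i)²) = √((3 - 2)² + (0 - 4)²)
= √(1² + (-4)²) = √(1 + 16) = √17 ≈ 4.1231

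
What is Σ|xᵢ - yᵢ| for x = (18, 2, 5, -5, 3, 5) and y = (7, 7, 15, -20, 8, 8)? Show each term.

Σ|x_i - y_i| = |18 - 7| + |2 - 7| + |5 - 15| + |-5 - (-20)| + |3 - 8| + |5 - 8| = 11 + 5 + 10 + 15 + 5 + 3 = 49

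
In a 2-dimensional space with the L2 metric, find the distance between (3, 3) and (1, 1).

(Σ|x_i - y_i|^2)^(1/2) = (|3 - 1|^2 + |3 - 1|^2)^(1/2)
= (2^2 + 2^2)^(1/2) = (4 + 4)^(1/2) = (8)^(1/2) ≈ 2.8284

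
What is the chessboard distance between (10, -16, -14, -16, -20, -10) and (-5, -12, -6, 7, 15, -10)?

max(|x_i - y_i|) = max(|10 - (-5)|, |-16 - (-12)|, |-14 - (-6)|, |-16 - 7|, |-20 - 15|, |-10 - (-10)|) = max(15, 4, 8, 23, 35, 0) = 35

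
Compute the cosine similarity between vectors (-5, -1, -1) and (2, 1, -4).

With u = (-5, -1, -1), v = (2, 1, -4):
u·v = (-5)·2 + (-1)·1 + (-1)·(-4) = (-10) + (-1) + 4 = -7.
|u| = √((-5)² + (-1)² + (-1)²) = √27, |v| = √(2² + 1² + (-4)²) = √21, so |u||v| = √(27·21) = √567.
cos θ = (u·v)/(|u||v|) = -7/√567 ≈ -0.294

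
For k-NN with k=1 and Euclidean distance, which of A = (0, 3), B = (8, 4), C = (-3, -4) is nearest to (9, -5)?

Distances: d(A) ≈ 12.0416, d(B) ≈ 9.0554, d(C) ≈ 12.0416. Nearest: B = (8, 4) with distance 9.0554.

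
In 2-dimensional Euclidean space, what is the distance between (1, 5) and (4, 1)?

√(Σ(x_i - y_i)²) = √((1 - 4)² + (5 - 1)²)
= √((-3)² + 4²) = √(9 + 16) = √25 = 5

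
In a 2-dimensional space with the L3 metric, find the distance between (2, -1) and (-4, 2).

(Σ|x_i - y_i|^3)^(1/3) = (|2 - (-4)|^3 + |-1 - 2|^3)^(1/3)
= (6^3 + 3^3)^(1/3) = (216 + 27)^(1/3) = (243)^(1/3) ≈ 6.2403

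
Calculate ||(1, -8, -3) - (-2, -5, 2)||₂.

√(Σ(x_i - y_i)²) = √((1 - (-2))² + (-8 - (-5))² + (-3 - 2)²)
= √(3² + (-3)² + (-5)²) = √(9 + 9 + 25) = √43 ≈ 6.5574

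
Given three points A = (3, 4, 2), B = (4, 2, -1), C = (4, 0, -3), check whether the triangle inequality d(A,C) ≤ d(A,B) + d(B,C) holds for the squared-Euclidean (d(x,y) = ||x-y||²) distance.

d(A,B) = 1² + 2² + 3² = 14, d(B,C) = 0² + 2² + 2² = 8, d(A,C) = 1² + 4² + 5² = 42.
d(A,C) = 42 > 14 + 8 = 22. Triangle inequality is VIOLATED. (Squared-Euclidean is not a metric — this is a counterexample.)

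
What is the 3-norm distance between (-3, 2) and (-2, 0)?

(Σ|x_i - y_i|^3)^(1/3) = (|-3 - (-2)|^3 + |2 - 0|^3)^(1/3)
= (1^3 + 2^3)^(1/3) = (1 + 8)^(1/3) = (9)^(1/3) ≈ 2.0801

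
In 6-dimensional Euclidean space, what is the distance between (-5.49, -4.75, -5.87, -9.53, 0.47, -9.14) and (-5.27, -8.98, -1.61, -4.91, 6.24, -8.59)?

√(Σ(x_i - y_i)²) = √((-5.49 - (-5.27))² + (-4.75 - (-8.98))² + (-5.87 - (-1.61))² + (-9.53 - (-4.91))² + (0.47 - 6.24)² + (-9.14 - (-8.59))²)
= √((-0.22)² + 4.23² + (-4.26)² + (-4.62)² + (-5.77)² + (-0.55)²) = √(0.0484 + 17.8929 + 18.1476 + 21.3444 + 33.2929 + 0.3025) = √91.0287 ≈ 9.5409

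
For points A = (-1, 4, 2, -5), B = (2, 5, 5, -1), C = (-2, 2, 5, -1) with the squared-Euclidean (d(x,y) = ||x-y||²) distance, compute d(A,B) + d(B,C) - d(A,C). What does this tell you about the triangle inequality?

d(A,B) = 3² + 1² + 3² + 4² = 35, d(B,C) = 4² + 3² + 0² + 0² = 25, d(A,C) = 1² + 2² + 3² + 4² = 30.
d(A,B) + d(B,C) - d(A,C) = 35 + 25 - 30 = 60 - 30 = 30. This is ≥ 0, so the triangle inequality holds for these points.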